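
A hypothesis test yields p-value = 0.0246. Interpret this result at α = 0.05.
Since p = 0.0246 < α = 0.05, reject H₀.
There is sufficient evidence to reject the null hypothesis; the result is statistically significant at the 0.05 level.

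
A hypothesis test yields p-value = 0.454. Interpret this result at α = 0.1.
Since p = 0.454 > α = 0.1, fail to reject H₀.
There is insufficient evidence to reject the null hypothesis; the result is not statistically significant at the 0.1 level.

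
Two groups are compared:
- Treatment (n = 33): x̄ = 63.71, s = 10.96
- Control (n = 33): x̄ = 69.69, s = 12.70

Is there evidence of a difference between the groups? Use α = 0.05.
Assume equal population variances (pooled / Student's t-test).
Student's two-sample t-test (equal variances):
H₀: μ₁ = μ₂
H₁: μ₁ ≠ μ₂
df = n₁ + n₂ - 2 = 64
Pooled variance s_p² = [(n₁-1)s₁² + (n₂-1)s₂²] / (n₁ + n₂ - 2) = [(32)(10.96²) + (32)(12.70²)] / 64 = 140.7058
SE = √(s_p²(1/n₁ + 1/n₂)) = √(140.7058 × (1/33 + 1/33)) = 2.9202
t = (x̄₁ - x̄₂) / SE = (63.71 - 69.69) / 2.9202 = -5.98 / 2.9202 = -2.048
p-value = 0.0447

Since p-value < α = 0.05, we reject H₀.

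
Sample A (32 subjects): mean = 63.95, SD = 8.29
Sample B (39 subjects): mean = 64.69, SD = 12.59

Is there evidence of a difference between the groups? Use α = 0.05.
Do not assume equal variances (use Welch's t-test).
Welch's two-sample t-test:
H₀: μ₁ = μ₂
H₁: μ₁ ≠ μ₂
s₁²/n₁ = 8.29²/32 = 2.1476,  s₂²/n₂ = 12.59²/39 = 4.0643
SE = √(s₁²/n₁ + s₂²/n₂) = √(2.1476 + 4.0643) = 2.4924
df (Welch-Satterthwaite) = (s₁²/n₁ + s₂²/n₂)² / [(s₁²/n₁)²/(n₁-1) + (s₂²/n₂)²/(n₂-1)] ≈ 66.13
t = (x̄₁ - x̄₂) / SE = (63.95 - 64.69) / 2.4924 = -0.74 / 2.4924 = -0.297
p-value = 0.7675

Since p-value > α = 0.05, we fail to reject H₀.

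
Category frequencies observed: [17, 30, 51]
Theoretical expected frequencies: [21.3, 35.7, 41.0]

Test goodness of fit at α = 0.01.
Chi-square goodness of fit test:
H₀: observed counts match expected distribution
H₁: observed counts differ from expected distribution
df = k - 1 = 2
χ² = Σ(O - E)²/E
   = (17 - 21.3)²/21.3 + (30 - 35.7)²/35.7 + (51 - 41.0)²/41.0
   = 0.868 + 0.910 + 2.439
   = 4.22
p-value = 0.1214

Since p-value > α = 0.01, we fail to reject H₀.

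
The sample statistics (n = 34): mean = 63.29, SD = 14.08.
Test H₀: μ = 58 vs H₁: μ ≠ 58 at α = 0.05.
One-sample t-test:
H₀: μ = 58
H₁: μ ≠ 58
df = n - 1 = 33
t = (x̄ - μ₀) / (s/√n) = (63.29 - 58) / (14.08/√34) = 2.191
p-value = 0.0356

Since p-value < α = 0.05, we reject H₀.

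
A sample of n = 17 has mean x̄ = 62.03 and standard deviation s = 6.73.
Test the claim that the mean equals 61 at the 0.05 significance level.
One-sample t-test:
H₀: μ = 61
H₁: μ ≠ 61
df = n - 1 = 16
t = (x̄ - μ₀) / (s/√n) = (62.03 - 61) / (6.73/√17) = 0.631
p-value = 0.5369

Since p-value > α = 0.05, we fail to reject H₀.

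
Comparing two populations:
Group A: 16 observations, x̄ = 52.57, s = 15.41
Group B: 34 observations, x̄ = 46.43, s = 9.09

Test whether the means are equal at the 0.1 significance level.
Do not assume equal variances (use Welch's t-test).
Welch's two-sample t-test:
H₀: μ₁ = μ₂
H₁: μ₁ ≠ μ₂
s₁²/n₁ = 15.41²/16 = 14.8418,  s₂²/n₂ = 9.09²/34 = 2.4302
SE = √(s₁²/n₁ + s₂²/n₂) = √(14.8418 + 2.4302) = 4.1560
df (Welch-Satterthwaite) = (s₁²/n₁ + s₂²/n₂)² / [(s₁²/n₁)²/(n₁-1) + (s₂²/n₂)²/(n₂-1)] ≈ 20.07
t = (x̄₁ - x̄₂) / SE = (52.57 - 46.43) / 4.1560 = 6.14 / 4.1560 = 1.477
p-value = 0.1551

Since p-value > α = 0.1, we fail to reject H₀.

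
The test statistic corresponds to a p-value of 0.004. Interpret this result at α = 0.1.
Since p = 0.004 < α = 0.1, reject H₀.
There is sufficient evidence to reject the null hypothesis; the result is statistically significant at the 0.1 level.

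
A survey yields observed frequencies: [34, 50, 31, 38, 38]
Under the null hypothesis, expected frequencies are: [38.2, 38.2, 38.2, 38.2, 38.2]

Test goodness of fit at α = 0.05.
Chi-square goodness of fit test:
H₀: observed counts match expected distribution
H₁: observed counts differ from expected distribution
df = k - 1 = 4
χ² = Σ(O - E)²/E
   = (34 - 38.2)²/38.2 + (50 - 38.2)²/38.2 + (31 - 38.2)²/38.2 + (38 - 38.2)²/38.2 + (38 - 38.2)²/38.2
   = 0.462 + 3.645 + 1.357 + 0.001 + 0.001
   = 5.47
p-value = 0.2427

Since p-value > α = 0.05, we fail to reject H₀.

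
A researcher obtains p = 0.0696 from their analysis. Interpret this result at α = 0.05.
Since p = 0.0696 > α = 0.05, fail to reject H₀.
There is insufficient evidence to reject the null hypothesis; the result is not statistically significant at the 0.05 level.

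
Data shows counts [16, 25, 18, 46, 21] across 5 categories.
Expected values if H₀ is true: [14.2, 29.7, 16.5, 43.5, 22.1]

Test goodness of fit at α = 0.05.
Chi-square goodness of fit test:
H₀: observed counts match expected distribution
H₁: observed counts differ from expected distribution
df = k - 1 = 4
χ² = Σ(O - E)²/E
   = (16 - 14.2)²/14.2 + (25 - 29.7)²/29.7 + (18 - 16.5)²/16.5 + (46 - 43.5)²/43.5 + (21 - 22.1)²/22.1
   = 0.228 + 0.744 + 0.136 + 0.144 + 0.055
   = 1.31
p-value = 0.8602

Since p-value > α = 0.05, we fail to reject H₀.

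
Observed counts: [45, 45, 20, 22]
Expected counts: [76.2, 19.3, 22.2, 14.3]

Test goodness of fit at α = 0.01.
Chi-square goodness of fit test:
H₀: observed counts match expected distribution
H₁: observed counts differ from expected distribution
df = k - 1 = 3
χ² = Σ(O - E)²/E
   = (45 - 76.2)²/76.2 + (45 - 19.3)²/19.3 + (20 - 22.2)²/22.2 + (22 - 14.3)²/14.3
   = 12.775 + 34.222 + 0.218 + 4.146
   = 51.36
p-value < 0.0001

Since p-value < α = 0.01, we reject H₀.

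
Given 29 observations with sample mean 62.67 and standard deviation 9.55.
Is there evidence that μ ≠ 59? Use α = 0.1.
One-sample t-test:
H₀: μ = 59
H₁: μ ≠ 59
df = n - 1 = 28
t = (x̄ - μ₀) / (s/√n) = (62.67 - 59) / (9.55/√29) = 2.069
p-value = 0.0478

Since p-value < α = 0.1, we reject H₀.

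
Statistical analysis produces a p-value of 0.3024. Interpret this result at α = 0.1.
Since p = 0.3024 > α = 0.1, fail to reject H₀.
There is insufficient evidence to reject the null hypothesis; the result is not statistically significant at the 0.1 level.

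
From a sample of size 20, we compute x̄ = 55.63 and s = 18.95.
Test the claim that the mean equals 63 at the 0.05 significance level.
One-sample t-test:
H₀: μ = 63
H₁: μ ≠ 63
df = n - 1 = 19
t = (x̄ - μ₀) / (s/√n) = (55.63 - 63) / (18.95/√20) = -1.739
p-value = 0.0982

Since p-value > α = 0.05, we fail to reject H₀.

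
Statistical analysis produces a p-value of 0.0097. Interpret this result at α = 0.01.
Since p = 0.0097 < α = 0.01, reject H₀.
There is sufficient evidence to reject the null hypothesis; the result is statistically significant at the 0.01 level.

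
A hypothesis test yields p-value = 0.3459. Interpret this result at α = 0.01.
Since p = 0.3459 > α = 0.01, fail to reject H₀.
There is insufficient evidence to reject the null hypothesis; the result is not statistically significant at the 0.01 level.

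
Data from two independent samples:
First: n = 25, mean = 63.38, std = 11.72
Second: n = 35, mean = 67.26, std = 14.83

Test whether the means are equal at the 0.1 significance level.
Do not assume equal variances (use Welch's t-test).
Welch's two-sample t-test:
H₀: μ₁ = μ₂
H₁: μ₁ ≠ μ₂
s₁²/n₁ = 11.72²/25 = 5.4943,  s₂²/n₂ = 14.83²/35 = 6.2837
SE = √(s₁²/n₁ + s₂²/n₂) = √(5.4943 + 6.2837) = 3.4319
df (Welch-Satterthwaite) = (s₁²/n₁ + s₂²/n₂)² / [(s₁²/n₁)²/(n₁-1) + (s₂²/n₂)²/(n₂-1)] ≈ 57.34
t = (x̄₁ - x̄₂) / SE = (63.38 - 67.26) / 3.4319 = -3.88 / 3.4319 = -1.131
p-value = 0.2629

Since p-value > α = 0.1, we fail to reject H₀.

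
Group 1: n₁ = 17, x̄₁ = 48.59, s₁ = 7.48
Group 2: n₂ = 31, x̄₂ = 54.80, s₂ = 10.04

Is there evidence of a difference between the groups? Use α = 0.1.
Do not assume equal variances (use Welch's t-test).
Welch's two-sample t-test:
H₀: μ₁ = μ₂
H₁: μ₁ ≠ μ₂
s₁²/n₁ = 7.48²/17 = 3.2912,  s₂²/n₂ = 10.04²/31 = 3.2517
SE = √(s₁²/n₁ + s₂²/n₂) = √(3.2912 + 3.2517) = 2.5579
df (Welch-Satterthwaite) = (s₁²/n₁ + s₂²/n₂)² / [(s₁²/n₁)²/(n₁-1) + (s₂²/n₂)²/(n₂-1)] ≈ 41.58
t = (x̄₁ - x̄₂) / SE = (48.59 - 54.80) / 2.5579 = -6.21 / 2.5579 = -2.428
p-value = 0.0196

Since p-value < α = 0.1, we reject H₀.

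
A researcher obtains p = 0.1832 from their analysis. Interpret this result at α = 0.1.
Since p = 0.1832 > α = 0.1, fail to reject H₀.
There is insufficient evidence to reject the null hypothesis; the result is not statistically significant at the 0.1 level.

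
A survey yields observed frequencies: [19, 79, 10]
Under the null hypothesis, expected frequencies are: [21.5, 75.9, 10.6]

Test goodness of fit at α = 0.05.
Chi-square goodness of fit test:
H₀: observed counts match expected distribution
H₁: observed counts differ from expected distribution
df = k - 1 = 2
χ² = Σ(O - E)²/E
   = (19 - 21.5)²/21.5 + (79 - 75.9)²/75.9 + (10 - 10.6)²/10.6
   = 0.291 + 0.127 + 0.034
   = 0.45
p-value = 0.7980

Since p-value > α = 0.05, we fail to reject H₀.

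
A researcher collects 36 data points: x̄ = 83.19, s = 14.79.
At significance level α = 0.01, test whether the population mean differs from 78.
One-sample t-test:
H₀: μ = 78
H₁: μ ≠ 78
df = n - 1 = 35
t = (x̄ - μ₀) / (s/√n) = (83.19 - 78) / (14.79/√36) = 2.105
p-value = 0.0425

Since p-value > α = 0.01, we fail to reject H₀.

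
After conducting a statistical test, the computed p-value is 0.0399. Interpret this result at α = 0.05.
Since p = 0.0399 < α = 0.05, reject H₀.
There is sufficient evidence to reject the null hypothesis; the result is statistically significant at the 0.05 level.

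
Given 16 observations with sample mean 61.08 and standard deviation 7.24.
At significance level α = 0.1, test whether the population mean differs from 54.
One-sample t-test:
H₀: μ = 54
H₁: μ ≠ 54
df = n - 1 = 15
t = (x̄ - μ₀) / (s/√n) = (61.08 - 54) / (7.24/√16) = 3.912
p-value = 0.0014

Since p-value < α = 0.1, we reject H₀.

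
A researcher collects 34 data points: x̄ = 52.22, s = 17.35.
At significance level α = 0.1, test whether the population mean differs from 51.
One-sample t-test:
H₀: μ = 51
H₁: μ ≠ 51
df = n - 1 = 33
t = (x̄ - μ₀) / (s/√n) = (52.22 - 51) / (17.35/√34) = 0.410
p-value = 0.6844

Since p-value > α = 0.1, we fail to reject H₀.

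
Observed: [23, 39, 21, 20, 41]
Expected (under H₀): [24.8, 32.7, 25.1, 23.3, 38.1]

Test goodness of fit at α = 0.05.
Chi-square goodness of fit test:
H₀: observed counts match expected distribution
H₁: observed counts differ from expected distribution
df = k - 1 = 4
χ² = Σ(O - E)²/E
   = (23 - 24.8)²/24.8 + (39 - 32.7)²/32.7 + (21 - 25.1)²/25.1 + (20 - 23.3)²/23.3 + (41 - 38.1)²/38.1
   = 0.131 + 1.214 + 0.670 + 0.467 + 0.221
   = 2.70
p-value = 0.6088

Since p-value > α = 0.05, we fail to reject H₀.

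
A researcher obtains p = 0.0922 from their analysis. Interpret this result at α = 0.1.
Since p = 0.0922 < α = 0.1, reject H₀.
There is sufficient evidence to reject the null hypothesis; the result is statistically significant at the 0.1 level.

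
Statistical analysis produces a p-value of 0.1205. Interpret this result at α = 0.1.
Since p = 0.1205 > α = 0.1, fail to reject H₀.
There is insufficient evidence to reject the null hypothesis; the result is not statistically significant at the 0.1 level.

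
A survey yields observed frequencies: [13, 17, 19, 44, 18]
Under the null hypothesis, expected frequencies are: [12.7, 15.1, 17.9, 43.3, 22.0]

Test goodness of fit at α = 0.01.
Chi-square goodness of fit test:
H₀: observed counts match expected distribution
H₁: observed counts differ from expected distribution
df = k - 1 = 4
χ² = Σ(O - E)²/E
   = (13 - 12.7)²/12.7 + (17 - 15.1)²/15.1 + (19 - 17.9)²/17.9 + (44 - 43.3)²/43.3 + (18 - 22.0)²/22.0
   = 0.007 + 0.239 + 0.068 + 0.011 + 0.727
   = 1.05
p-value = 0.9018

Since p-value > α = 0.01, we fail to reject H₀.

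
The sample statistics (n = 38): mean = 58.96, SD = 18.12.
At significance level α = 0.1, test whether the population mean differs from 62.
One-sample t-test:
H₀: μ = 62
H₁: μ ≠ 62
df = n - 1 = 37
t = (x̄ - μ₀) / (s/√n) = (58.96 - 62) / (18.12/√38) = -1.034
p-value = 0.3078

Since p-value > α = 0.1, we fail to reject H₀.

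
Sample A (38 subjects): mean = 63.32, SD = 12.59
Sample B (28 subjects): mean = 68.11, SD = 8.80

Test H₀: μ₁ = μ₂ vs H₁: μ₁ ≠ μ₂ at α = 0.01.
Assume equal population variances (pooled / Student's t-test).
Student's two-sample t-test (equal variances):
H₀: μ₁ = μ₂
H₁: μ₁ ≠ μ₂
df = n₁ + n₂ - 2 = 64
Pooled variance s_p² = [(n₁-1)s₁² + (n₂-1)s₂²] / (n₁ + n₂ - 2) = [(37)(12.59²) + (27)(8.80²)] / 64 = 124.3075
SE = √(s_p²(1/n₁ + 1/n₂)) = √(124.3075 × (1/38 + 1/28)) = 2.7768
t = (x̄₁ - x̄₂) / SE = (63.32 - 68.11) / 2.7768 = -4.79 / 2.7768 = -1.725
p-value = 0.0894

Since p-value > α = 0.01, we fail to reject H₀.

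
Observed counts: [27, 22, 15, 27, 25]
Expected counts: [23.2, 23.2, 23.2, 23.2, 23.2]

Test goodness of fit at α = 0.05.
Chi-square goodness of fit test:
H₀: observed counts match expected distribution
H₁: observed counts differ from expected distribution
df = k - 1 = 4
χ² = Σ(O - E)²/E
   = (27 - 23.2)²/23.2 + (22 - 23.2)²/23.2 + (15 - 23.2)²/23.2 + (27 - 23.2)²/23.2 + (25 - 23.2)²/23.2
   = 0.622 + 0.062 + 2.898 + 0.622 + 0.140
   = 4.34
p-value = 0.3613

Since p-value > α = 0.05, we fail to reject H₀.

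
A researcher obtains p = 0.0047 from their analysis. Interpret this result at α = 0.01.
Since p = 0.0047 < α = 0.01, reject H₀.
There is sufficient evidence to reject the null hypothesis; the result is statistically significant at the 0.01 level.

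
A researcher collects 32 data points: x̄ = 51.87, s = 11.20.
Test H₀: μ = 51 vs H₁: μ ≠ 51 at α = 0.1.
One-sample t-test:
H₀: μ = 51
H₁: μ ≠ 51
df = n - 1 = 31
t = (x̄ - μ₀) / (s/√n) = (51.87 - 51) / (11.20/√32) = 0.439
p-value = 0.6634

Since p-value > α = 0.1, we fail to reject H₀.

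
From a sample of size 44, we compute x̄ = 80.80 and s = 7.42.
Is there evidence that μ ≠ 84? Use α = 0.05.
One-sample t-test:
H₀: μ = 84
H₁: μ ≠ 84
df = n - 1 = 43
t = (x̄ - μ₀) / (s/√n) = (80.80 - 84) / (7.42/√44) = -2.861
p-value = 0.0065

Since p-value < α = 0.05, we reject H₀.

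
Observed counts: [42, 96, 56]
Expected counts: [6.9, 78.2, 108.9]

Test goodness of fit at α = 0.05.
Chi-square goodness of fit test:
H₀: observed counts match expected distribution
H₁: observed counts differ from expected distribution
df = k - 1 = 2
χ² = Σ(O - E)²/E
   = (42 - 6.9)²/6.9 + (96 - 78.2)²/78.2 + (56 - 108.9)²/108.9
   = 178.552 + 4.052 + 25.697
   = 208.30
p-value < 0.0001

Since p-value < α = 0.05, we reject H₀.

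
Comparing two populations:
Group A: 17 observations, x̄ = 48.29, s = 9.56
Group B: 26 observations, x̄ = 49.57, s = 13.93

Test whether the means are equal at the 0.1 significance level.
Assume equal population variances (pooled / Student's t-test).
Student's two-sample t-test (equal variances):
H₀: μ₁ = μ₂
H₁: μ₁ ≠ μ₂
df = n₁ + n₂ - 2 = 41
Pooled variance s_p² = [(n₁-1)s₁² + (n₂-1)s₂²] / (n₁ + n₂ - 2) = [(16)(9.56²) + (25)(13.93²)] / 41 = 153.9859
SE = √(s_p²(1/n₁ + 1/n₂)) = √(153.9859 × (1/17 + 1/26)) = 3.8705
t = (x̄₁ - x̄₂) / SE = (48.29 - 49.57) / 3.8705 = -1.28 / 3.8705 = -0.331
p-value = 0.7425

Since p-value > α = 0.1, we fail to reject H₀.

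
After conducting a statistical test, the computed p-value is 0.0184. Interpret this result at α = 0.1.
Since p = 0.0184 < α = 0.1, reject H₀.
There is sufficient evidence to reject the null hypothesis; the result is statistically significant at the 0.1 level.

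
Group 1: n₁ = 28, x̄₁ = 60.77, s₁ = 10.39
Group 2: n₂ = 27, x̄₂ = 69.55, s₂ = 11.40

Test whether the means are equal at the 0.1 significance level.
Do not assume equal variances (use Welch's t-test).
Welch's two-sample t-test:
H₀: μ₁ = μ₂
H₁: μ₁ ≠ μ₂
s₁²/n₁ = 10.39²/28 = 3.8554,  s₂²/n₂ = 11.40²/27 = 4.8133
SE = √(s₁²/n₁ + s₂²/n₂) = √(3.8554 + 4.8133) = 2.9443
df (Welch-Satterthwaite) = (s₁²/n₁ + s₂²/n₂)² / [(s₁²/n₁)²/(n₁-1) + (s₂²/n₂)²/(n₂-1)] ≈ 52.13
t = (x̄₁ - x̄₂) / SE = (60.77 - 69.55) / 2.9443 = -8.78 / 2.9443 = -2.982
p-value = 0.0043

Since p-value < α = 0.1, we reject H₀.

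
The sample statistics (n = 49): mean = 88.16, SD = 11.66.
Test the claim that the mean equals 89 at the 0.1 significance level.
One-sample t-test:
H₀: μ = 89
H₁: μ ≠ 89
df = n - 1 = 48
t = (x̄ - μ₀) / (s/√n) = (88.16 - 89) / (11.66/√49) = -0.504
p-value = 0.6164

Since p-value > α = 0.1, we fail to reject H₀.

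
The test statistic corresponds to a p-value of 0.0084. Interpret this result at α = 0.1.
Since p = 0.0084 < α = 0.1, reject H₀.
There is sufficient evidence to reject the null hypothesis; the result is statistically significant at the 0.1 level.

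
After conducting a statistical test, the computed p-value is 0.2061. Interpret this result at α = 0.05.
Since p = 0.2061 > α = 0.05, fail to reject H₀.
There is insufficient evidence to reject the null hypothesis; the result is not statistically significant at the 0.05 level.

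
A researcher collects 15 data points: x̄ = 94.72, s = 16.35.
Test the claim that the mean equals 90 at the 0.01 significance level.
One-sample t-test:
H₀: μ = 90
H₁: μ ≠ 90
df = n - 1 = 14
t = (x̄ - μ₀) / (s/√n) = (94.72 - 90) / (16.35/√15) = 1.118
p-value = 0.2824

Since p-value > α = 0.01, we fail to reject H₀.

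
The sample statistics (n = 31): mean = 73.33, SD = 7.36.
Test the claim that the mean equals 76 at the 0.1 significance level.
One-sample t-test:
H₀: μ = 76
H₁: μ ≠ 76
df = n - 1 = 30
t = (x̄ - μ₀) / (s/√n) = (73.33 - 76) / (7.36/√31) = -2.020
p-value = 0.0524

Since p-value < α = 0.1, we reject H₀.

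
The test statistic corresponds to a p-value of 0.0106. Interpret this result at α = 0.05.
Since p = 0.0106 < α = 0.05, reject H₀.
There is sufficient evidence to reject the null hypothesis; the result is statistically significant at the 0.05 level.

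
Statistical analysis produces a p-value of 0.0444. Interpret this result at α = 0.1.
Since p = 0.0444 < α = 0.1, reject H₀.
There is sufficient evidence to reject the null hypothesis; the result is statistically significant at the 0.1 level.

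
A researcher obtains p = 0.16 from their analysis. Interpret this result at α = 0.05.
Since p = 0.16 > α = 0.05, fail to reject H₀.
There is insufficient evidence to reject the null hypothesis; the result is not statistically significant at the 0.05 level.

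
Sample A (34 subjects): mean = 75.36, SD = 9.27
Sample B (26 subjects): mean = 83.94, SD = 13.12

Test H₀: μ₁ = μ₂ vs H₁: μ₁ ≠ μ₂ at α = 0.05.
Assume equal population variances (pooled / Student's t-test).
Student's two-sample t-test (equal variances):
H₀: μ₁ = μ₂
H₁: μ₁ ≠ μ₂
df = n₁ + n₂ - 2 = 58
Pooled variance s_p² = [(n₁-1)s₁² + (n₂-1)s₂²] / (n₁ + n₂ - 2) = [(33)(9.27²) + (25)(13.12²)] / 58 = 123.0887
SE = √(s_p²(1/n₁ + 1/n₂)) = √(123.0887 × (1/34 + 1/26)) = 2.8904
t = (x̄₁ - x̄₂) / SE = (75.36 - 83.94) / 2.8904 = -8.58 / 2.8904 = -2.968
p-value = 0.0043

Since p-value < α = 0.05, we reject H₀.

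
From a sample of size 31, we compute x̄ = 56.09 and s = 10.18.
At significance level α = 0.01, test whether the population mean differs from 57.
One-sample t-test:
H₀: μ = 57
H₁: μ ≠ 57
df = n - 1 = 30
t = (x̄ - μ₀) / (s/√n) = (56.09 - 57) / (10.18/√31) = -0.498
p-value = 0.6223

Since p-value > α = 0.01, we fail to reject H₀.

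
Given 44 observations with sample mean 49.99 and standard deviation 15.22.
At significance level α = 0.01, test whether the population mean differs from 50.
One-sample t-test:
H₀: μ = 50
H₁: μ ≠ 50
df = n - 1 = 43
t = (x̄ - μ₀) / (s/√n) = (49.99 - 50) / (15.22/√44) = -0.004
p-value = 0.9965

Since p-value > α = 0.01, we fail to reject H₀.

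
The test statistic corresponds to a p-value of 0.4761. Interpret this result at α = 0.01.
Since p = 0.4761 > α = 0.01, fail to reject H₀.
There is insufficient evidence to reject the null hypothesis; the result is not statistically significant at the 0.01 level.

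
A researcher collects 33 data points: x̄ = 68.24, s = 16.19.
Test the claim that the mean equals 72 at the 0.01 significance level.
One-sample t-test:
H₀: μ = 72
H₁: μ ≠ 72
df = n - 1 = 32
t = (x̄ - μ₀) / (s/√n) = (68.24 - 72) / (16.19/√33) = -1.334
p-value = 0.1916

Since p-value > α = 0.01, we fail to reject H₀.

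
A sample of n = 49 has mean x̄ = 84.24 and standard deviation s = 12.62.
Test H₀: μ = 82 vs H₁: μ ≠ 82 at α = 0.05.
One-sample t-test:
H₀: μ = 82
H₁: μ ≠ 82
df = n - 1 = 48
t = (x̄ - μ₀) / (s/√n) = (84.24 - 82) / (12.62/√49) = 1.242
p-value = 0.2201

Since p-value > α = 0.05, we fail to reject H₀.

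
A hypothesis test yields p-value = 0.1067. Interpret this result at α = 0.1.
Since p = 0.1067 > α = 0.1, fail to reject H₀.
There is insufficient evidence to reject the null hypothesis; the result is not statistically significant at the 0.1 level.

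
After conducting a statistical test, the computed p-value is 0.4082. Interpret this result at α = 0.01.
Since p = 0.4082 > α = 0.01, fail to reject H₀.
There is insufficient evidence to reject the null hypothesis; the result is not statistically significant at the 0.01 level.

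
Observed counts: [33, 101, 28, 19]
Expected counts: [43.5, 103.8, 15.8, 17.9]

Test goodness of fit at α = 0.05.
Chi-square goodness of fit test:
H₀: observed counts match expected distribution
H₁: observed counts differ from expected distribution
df = k - 1 = 3
χ² = Σ(O - E)²/E
   = (33 - 43.5)²/43.5 + (101 - 103.8)²/103.8 + (28 - 15.8)²/15.8 + (19 - 17.9)²/17.9
   = 2.534 + 0.076 + 9.420 + 0.068
   = 12.10
p-value = 0.0071

Since p-value < α = 0.05, we reject H₀.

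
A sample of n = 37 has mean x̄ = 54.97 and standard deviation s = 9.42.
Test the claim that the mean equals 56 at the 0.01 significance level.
One-sample t-test:
H₀: μ = 56
H₁: μ ≠ 56
df = n - 1 = 36
t = (x̄ - μ₀) / (s/√n) = (54.97 - 56) / (9.42/√37) = -0.665
p-value = 0.5102

Since p-value > α = 0.01, we fail to reject H₀.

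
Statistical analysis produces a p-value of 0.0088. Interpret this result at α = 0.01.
Since p = 0.0088 < α = 0.01, reject H₀.
There is sufficient evidence to reject the null hypothesis; the result is statistically significant at the 0.01 level.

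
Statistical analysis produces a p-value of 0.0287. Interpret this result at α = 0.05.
Since p = 0.0287 < α = 0.05, reject H₀.
There is sufficient evidence to reject the null hypothesis; the result is statistically significant at the 0.05 level.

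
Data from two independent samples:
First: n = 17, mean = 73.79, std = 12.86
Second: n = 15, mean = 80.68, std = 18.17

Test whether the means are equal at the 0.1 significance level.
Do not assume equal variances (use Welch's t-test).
Welch's two-sample t-test:
H₀: μ₁ = μ₂
H₁: μ₁ ≠ μ₂
s₁²/n₁ = 12.86²/17 = 9.7282,  s₂²/n₂ = 18.17²/15 = 22.0099
SE = √(s₁²/n₁ + s₂²/n₂) = √(9.7282 + 22.0099) = 5.6337
df (Welch-Satterthwaite) = (s₁²/n₁ + s₂²/n₂)² / [(s₁²/n₁)²/(n₁-1) + (s₂²/n₂)²/(n₂-1)] ≈ 24.86
t = (x̄₁ - x̄₂) / SE = (73.79 - 80.68) / 5.6337 = -6.89 / 5.6337 = -1.223
p-value = 0.2328

Since p-value > α = 0.1, we fail to reject H₀.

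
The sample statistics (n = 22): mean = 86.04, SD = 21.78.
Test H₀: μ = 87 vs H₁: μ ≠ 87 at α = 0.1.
One-sample t-test:
H₀: μ = 87
H₁: μ ≠ 87
df = n - 1 = 21
t = (x̄ - μ₀) / (s/√n) = (86.04 - 87) / (21.78/√22) = -0.207
p-value = 0.8382

Since p-value > α = 0.1, we fail to reject H₀.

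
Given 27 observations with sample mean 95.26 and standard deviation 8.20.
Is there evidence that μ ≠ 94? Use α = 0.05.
One-sample t-test:
H₀: μ = 94
H₁: μ ≠ 94
df = n - 1 = 26
t = (x̄ - μ₀) / (s/√n) = (95.26 - 94) / (8.20/√27) = 0.798
p-value = 0.4319

Since p-value > α = 0.05, we fail to reject H₀.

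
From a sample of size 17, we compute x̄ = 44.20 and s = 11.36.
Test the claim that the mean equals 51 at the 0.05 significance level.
One-sample t-test:
H₀: μ = 51
H₁: μ ≠ 51
df = n - 1 = 16
t = (x̄ - μ₀) / (s/√n) = (44.20 - 51) / (11.36/√17) = -2.468
p-value = 0.0252

Since p-value < α = 0.05, we reject H₀.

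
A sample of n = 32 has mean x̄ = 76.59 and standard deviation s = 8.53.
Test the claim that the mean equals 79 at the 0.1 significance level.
One-sample t-test:
H₀: μ = 79
H₁: μ ≠ 79
df = n - 1 = 31
t = (x̄ - μ₀) / (s/√n) = (76.59 - 79) / (8.53/√32) = -1.598
p-value = 0.1201

Since p-value > α = 0.1, we fail to reject H₀.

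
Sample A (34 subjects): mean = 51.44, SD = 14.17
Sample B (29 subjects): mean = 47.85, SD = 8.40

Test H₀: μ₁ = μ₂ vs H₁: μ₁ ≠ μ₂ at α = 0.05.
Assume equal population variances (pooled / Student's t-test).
Student's two-sample t-test (equal variances):
H₀: μ₁ = μ₂
H₁: μ₁ ≠ μ₂
df = n₁ + n₂ - 2 = 61
Pooled variance s_p² = [(n₁-1)s₁² + (n₂-1)s₂²] / (n₁ + n₂ - 2) = [(33)(14.17²) + (28)(8.40²)] / 61 = 141.0117
SE = √(s_p²(1/n₁ + 1/n₂)) = √(141.0117 × (1/34 + 1/29)) = 3.0016
t = (x̄₁ - x̄₂) / SE = (51.44 - 47.85) / 3.0016 = 3.59 / 3.0016 = 1.196
p-value = 0.2363

Since p-value > α = 0.05, we fail to reject H₀.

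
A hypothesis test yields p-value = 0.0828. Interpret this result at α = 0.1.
Since p = 0.0828 < α = 0.1, reject H₀.
There is sufficient evidence to reject the null hypothesis; the result is statistically significant at the 0.1 level.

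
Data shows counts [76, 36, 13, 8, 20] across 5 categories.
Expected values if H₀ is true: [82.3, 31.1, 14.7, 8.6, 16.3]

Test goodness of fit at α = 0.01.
Chi-square goodness of fit test:
H₀: observed counts match expected distribution
H₁: observed counts differ from expected distribution
df = k - 1 = 4
χ² = Σ(O - E)²/E
   = (76 - 82.3)²/82.3 + (36 - 31.1)²/31.1 + (13 - 14.7)²/14.7 + (8 - 8.6)²/8.6 + (20 - 16.3)²/16.3
   = 0.482 + 0.772 + 0.197 + 0.042 + 0.840
   = 2.33
p-value = 0.6748

Since p-value > α = 0.01, we fail to reject H₀.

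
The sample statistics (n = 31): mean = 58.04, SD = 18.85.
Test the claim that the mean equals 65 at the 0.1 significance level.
One-sample t-test:
H₀: μ = 65
H₁: μ ≠ 65
df = n - 1 = 30
t = (x̄ - μ₀) / (s/√n) = (58.04 - 65) / (18.85/√31) = -2.056
p-value = 0.0486

Since p-value < α = 0.1, we reject H₀.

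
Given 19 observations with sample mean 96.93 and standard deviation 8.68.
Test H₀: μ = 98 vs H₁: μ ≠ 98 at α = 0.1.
One-sample t-test:
H₀: μ = 98
H₁: μ ≠ 98
df = n - 1 = 18
t = (x̄ - μ₀) / (s/√n) = (96.93 - 98) / (8.68/√19) = -0.537
p-value = 0.5976

Since p-value > α = 0.1, we fail to reject H₀.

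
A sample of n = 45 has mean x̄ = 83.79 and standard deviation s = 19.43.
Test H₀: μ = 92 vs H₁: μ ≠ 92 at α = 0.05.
One-sample t-test:
H₀: μ = 92
H₁: μ ≠ 92
df = n - 1 = 44
t = (x̄ - μ₀) / (s/√n) = (83.79 - 92) / (19.43/√45) = -2.835
p-value = 0.0069

Since p-value < α = 0.05, we reject H₀.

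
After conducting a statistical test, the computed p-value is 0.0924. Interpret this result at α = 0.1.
Since p = 0.0924 < α = 0.1, reject H₀.
There is sufficient evidence to reject the null hypothesis; the result is statistically significant at the 0.1 level.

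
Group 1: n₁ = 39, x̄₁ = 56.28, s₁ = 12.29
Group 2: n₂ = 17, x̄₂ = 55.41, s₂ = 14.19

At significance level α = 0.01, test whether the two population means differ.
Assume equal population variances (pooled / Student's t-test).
Student's two-sample t-test (equal variances):
H₀: μ₁ = μ₂
H₁: μ₁ ≠ μ₂
df = n₁ + n₂ - 2 = 54
Pooled variance s_p² = [(n₁-1)s₁² + (n₂-1)s₂²] / (n₁ + n₂ - 2) = [(38)(12.29²) + (16)(14.19²)] / 54 = 165.9514
SE = √(s_p²(1/n₁ + 1/n₂)) = √(165.9514 × (1/39 + 1/17)) = 3.7439
t = (x̄₁ - x̄₂) / SE = (56.28 - 55.41) / 3.7439 = 0.87 / 3.7439 = 0.232
p-value = 0.8171

Since p-value > α = 0.01, we fail to reject H₀.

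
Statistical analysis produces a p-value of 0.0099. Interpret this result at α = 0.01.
Since p = 0.0099 < α = 0.01, reject H₀.
There is sufficient evidence to reject the null hypothesis; the result is statistically significant at the 0.01 level.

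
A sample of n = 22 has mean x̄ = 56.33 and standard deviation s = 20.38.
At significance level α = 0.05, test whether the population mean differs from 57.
One-sample t-test:
H₀: μ = 57
H₁: μ ≠ 57
df = n - 1 = 21
t = (x̄ - μ₀) / (s/√n) = (56.33 - 57) / (20.38/√22) = -0.154
p-value = 0.8789

Since p-value > α = 0.05, we fail to reject H₀.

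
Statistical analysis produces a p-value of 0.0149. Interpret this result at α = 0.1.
Since p = 0.0149 < α = 0.1, reject H₀.
There is sufficient evidence to reject the null hypothesis; the result is statistically significant at the 0.1 level.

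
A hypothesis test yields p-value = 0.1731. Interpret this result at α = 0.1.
Since p = 0.1731 > α = 0.1, fail to reject H₀.
There is insufficient evidence to reject the null hypothesis; the result is not statistically significant at the 0.1 level.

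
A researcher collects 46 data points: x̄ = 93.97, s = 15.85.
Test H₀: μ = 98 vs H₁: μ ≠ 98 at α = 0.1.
One-sample t-test:
H₀: μ = 98
H₁: μ ≠ 98
df = n - 1 = 45
t = (x̄ - μ₀) / (s/√n) = (93.97 - 98) / (15.85/√46) = -1.724
p-value = 0.0915

Since p-value < α = 0.1, we reject H₀.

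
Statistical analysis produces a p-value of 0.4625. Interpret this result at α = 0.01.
Since p = 0.4625 > α = 0.01, fail to reject H₀.
There is insufficient evidence to reject the null hypothesis; the result is not statistically significant at the 0.01 level.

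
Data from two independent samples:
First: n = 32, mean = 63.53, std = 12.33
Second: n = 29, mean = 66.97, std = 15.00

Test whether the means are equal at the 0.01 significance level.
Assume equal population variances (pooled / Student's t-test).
Student's two-sample t-test (equal variances):
H₀: μ₁ = μ₂
H₁: μ₁ ≠ μ₂
df = n₁ + n₂ - 2 = 59
Pooled variance s_p² = [(n₁-1)s₁² + (n₂-1)s₂²] / (n₁ + n₂ - 2) = [(31)(12.33²) + (28)(15.00²)] / 59 = 186.6593
SE = √(s_p²(1/n₁ + 1/n₂)) = √(186.6593 × (1/32 + 1/29)) = 3.5028
t = (x̄₁ - x̄₂) / SE = (63.53 - 66.97) / 3.5028 = -3.44 / 3.5028 = -0.982
p-value = 0.3301

Since p-value > α = 0.01, we fail to reject H₀.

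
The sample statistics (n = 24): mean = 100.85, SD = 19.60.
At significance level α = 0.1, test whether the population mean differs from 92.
One-sample t-test:
H₀: μ = 92
H₁: μ ≠ 92
df = n - 1 = 23
t = (x̄ - μ₀) / (s/√n) = (100.85 - 92) / (19.60/√24) = 2.212
p-value = 0.0372

Since p-value < α = 0.1, we reject H₀.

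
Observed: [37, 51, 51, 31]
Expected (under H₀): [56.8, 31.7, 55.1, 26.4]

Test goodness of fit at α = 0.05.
Chi-square goodness of fit test:
H₀: observed counts match expected distribution
H₁: observed counts differ from expected distribution
df = k - 1 = 3
χ² = Σ(O - E)²/E
   = (37 - 56.8)²/56.8 + (51 - 31.7)²/31.7 + (51 - 55.1)²/55.1 + (31 - 26.4)²/26.4
   = 6.902 + 11.750 + 0.305 + 0.802
   = 19.76
p-value = 0.0002

Since p-value < α = 0.05, we reject H₀.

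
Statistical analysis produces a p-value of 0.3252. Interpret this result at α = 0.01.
Since p = 0.3252 > α = 0.01, fail to reject H₀.
There is insufficient evidence to reject the null hypothesis; the result is not statistically significant at the 0.01 level.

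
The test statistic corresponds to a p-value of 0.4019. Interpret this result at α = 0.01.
Since p = 0.4019 > α = 0.01, fail to reject H₀.
There is insufficient evidence to reject the null hypothesis; the result is not statistically significant at the 0.01 level.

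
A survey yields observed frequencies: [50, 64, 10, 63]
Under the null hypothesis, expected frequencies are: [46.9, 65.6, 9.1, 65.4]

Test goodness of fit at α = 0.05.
Chi-square goodness of fit test:
H₀: observed counts match expected distribution
H₁: observed counts differ from expected distribution
df = k - 1 = 3
χ² = Σ(O - E)²/E
   = (50 - 46.9)²/46.9 + (64 - 65.6)²/65.6 + (10 - 9.1)²/9.1 + (63 - 65.4)²/65.4
   = 0.205 + 0.039 + 0.089 + 0.088
   = 0.42
p-value = 0.9359

Since p-value > α = 0.05, we fail to reject H₀.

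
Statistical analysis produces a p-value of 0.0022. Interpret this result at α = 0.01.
Since p = 0.0022 < α = 0.01, reject H₀.
There is sufficient evidence to reject the null hypothesis; the result is statistically significant at the 0.01 level.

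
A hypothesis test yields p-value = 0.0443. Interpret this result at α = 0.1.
Since p = 0.0443 < α = 0.1, reject H₀.
There is sufficient evidence to reject the null hypothesis; the result is statistically significant at the 0.1 level.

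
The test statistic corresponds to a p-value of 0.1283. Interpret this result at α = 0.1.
Since p = 0.1283 > α = 0.1, fail to reject H₀.
There is insufficient evidence to reject the null hypothesis; the result is not statistically significant at the 0.1 level.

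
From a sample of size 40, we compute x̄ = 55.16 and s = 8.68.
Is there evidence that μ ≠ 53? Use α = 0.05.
One-sample t-test:
H₀: μ = 53
H₁: μ ≠ 53
df = n - 1 = 39
t = (x̄ - μ₀) / (s/√n) = (55.16 - 53) / (8.68/√40) = 1.574
p-value = 0.1236

Since p-value > α = 0.05, we fail to reject H₀.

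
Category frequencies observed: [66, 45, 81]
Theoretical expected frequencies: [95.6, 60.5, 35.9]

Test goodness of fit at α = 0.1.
Chi-square goodness of fit test:
H₀: observed counts match expected distribution
H₁: observed counts differ from expected distribution
df = k - 1 = 2
χ² = Σ(O - E)²/E
   = (66 - 95.6)²/95.6 + (45 - 60.5)²/60.5 + (81 - 35.9)²/35.9
   = 9.165 + 3.971 + 56.658
   = 69.79
p-value < 0.0001

Since p-value < α = 0.1, we reject H₀.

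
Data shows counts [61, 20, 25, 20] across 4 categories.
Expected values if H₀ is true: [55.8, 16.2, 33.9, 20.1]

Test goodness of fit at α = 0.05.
Chi-square goodness of fit test:
H₀: observed counts match expected distribution
H₁: observed counts differ from expected distribution
df = k - 1 = 3
χ² = Σ(O - E)²/E
   = (61 - 55.8)²/55.8 + (20 - 16.2)²/16.2 + (25 - 33.9)²/33.9 + (20 - 20.1)²/20.1
   = 0.485 + 0.891 + 2.337 + 0.000
   = 3.71
p-value = 0.2942

Since p-value > α = 0.05, we fail to reject H₀.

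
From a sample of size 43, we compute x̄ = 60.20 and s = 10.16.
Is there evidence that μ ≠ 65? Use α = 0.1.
One-sample t-test:
H₀: μ = 65
H₁: μ ≠ 65
df = n - 1 = 42
t = (x̄ - μ₀) / (s/√n) = (60.20 - 65) / (10.16/√43) = -3.098
p-value = 0.0035

Since p-value < α = 0.1, we reject H₀.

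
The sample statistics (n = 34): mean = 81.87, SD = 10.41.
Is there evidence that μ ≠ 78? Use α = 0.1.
One-sample t-test:
H₀: μ = 78
H₁: μ ≠ 78
df = n - 1 = 33
t = (x̄ - μ₀) / (s/√n) = (81.87 - 78) / (10.41/√34) = 2.168
p-value = 0.0375

Since p-value < α = 0.1, we reject H₀.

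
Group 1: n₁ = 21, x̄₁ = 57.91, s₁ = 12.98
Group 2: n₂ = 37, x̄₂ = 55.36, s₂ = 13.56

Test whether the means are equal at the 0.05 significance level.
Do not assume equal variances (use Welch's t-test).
Welch's two-sample t-test:
H₀: μ₁ = μ₂
H₁: μ₁ ≠ μ₂
s₁²/n₁ = 12.98²/21 = 8.0229,  s₂²/n₂ = 13.56²/37 = 4.9696
SE = √(s₁²/n₁ + s₂²/n₂) = √(8.0229 + 4.9696) = 3.6045
df (Welch-Satterthwaite) = (s₁²/n₁ + s₂²/n₂)² / [(s₁²/n₁)²/(n₁-1) + (s₂²/n₂)²/(n₂-1)] ≈ 43.23
t = (x̄₁ - x̄₂) / SE = (57.91 - 55.36) / 3.6045 = 2.55 / 3.6045 = 0.707
p-value = 0.4831

Since p-value > α = 0.05, we fail to reject H₀.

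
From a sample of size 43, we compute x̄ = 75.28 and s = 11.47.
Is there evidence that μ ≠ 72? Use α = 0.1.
One-sample t-test:
H₀: μ = 72
H₁: μ ≠ 72
df = n - 1 = 42
t = (x̄ - μ₀) / (s/√n) = (75.28 - 72) / (11.47/√43) = 1.875
p-value = 0.0677

Since p-value < α = 0.1, we reject H₀.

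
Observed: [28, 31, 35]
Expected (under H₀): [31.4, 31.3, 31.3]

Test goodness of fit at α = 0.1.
Chi-square goodness of fit test:
H₀: observed counts match expected distribution
H₁: observed counts differ from expected distribution
df = k - 1 = 2
χ² = Σ(O - E)²/E
   = (28 - 31.4)²/31.4 + (31 - 31.3)²/31.3 + (35 - 31.3)²/31.3
   = 0.368 + 0.003 + 0.437
   = 0.81
p-value = 0.6675

Since p-value > α = 0.1, we fail to reject H₀.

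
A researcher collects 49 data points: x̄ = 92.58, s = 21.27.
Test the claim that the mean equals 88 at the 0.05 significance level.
One-sample t-test:
H₀: μ = 88
H₁: μ ≠ 88
df = n - 1 = 48
t = (x̄ - μ₀) / (s/√n) = (92.58 - 88) / (21.27/√49) = 1.507
p-value = 0.1383

Since p-value > α = 0.05, we fail to reject H₀.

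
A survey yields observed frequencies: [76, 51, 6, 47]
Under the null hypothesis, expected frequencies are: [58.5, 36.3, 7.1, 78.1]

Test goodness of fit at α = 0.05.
Chi-square goodness of fit test:
H₀: observed counts match expected distribution
H₁: observed counts differ from expected distribution
df = k - 1 = 3
χ² = Σ(O - E)²/E
   = (76 - 58.5)²/58.5 + (51 - 36.3)²/36.3 + (6 - 7.1)²/7.1 + (47 - 78.1)²/78.1
   = 5.235 + 5.953 + 0.170 + 12.384
   = 23.74
p-value < 0.0001

Since p-value < α = 0.05, we reject H₀.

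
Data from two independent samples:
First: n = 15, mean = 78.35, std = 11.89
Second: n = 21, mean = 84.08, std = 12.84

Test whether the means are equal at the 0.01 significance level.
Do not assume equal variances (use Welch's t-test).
Welch's two-sample t-test:
H₀: μ₁ = μ₂
H₁: μ₁ ≠ μ₂
s₁²/n₁ = 11.89²/15 = 9.4248,  s₂²/n₂ = 12.84²/21 = 7.8507
SE = √(s₁²/n₁ + s₂²/n₂) = √(9.4248 + 7.8507) = 4.1564
df (Welch-Satterthwaite) = (s₁²/n₁ + s₂²/n₂)² / [(s₁²/n₁)²/(n₁-1) + (s₂²/n₂)²/(n₂-1)] ≈ 31.66
t = (x̄₁ - x̄₂) / SE = (78.35 - 84.08) / 4.1564 = -5.73 / 4.1564 = -1.379
p-value = 0.1777

Since p-value > α = 0.01, we fail to reject H₀.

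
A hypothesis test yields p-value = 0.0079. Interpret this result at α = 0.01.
Since p = 0.0079 < α = 0.01, reject H₀.
There is sufficient evidence to reject the null hypothesis; the result is statistically significant at the 0.01 level.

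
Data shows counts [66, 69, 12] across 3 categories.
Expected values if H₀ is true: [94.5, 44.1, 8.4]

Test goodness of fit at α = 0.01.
Chi-square goodness of fit test:
H₀: observed counts match expected distribution
H₁: observed counts differ from expected distribution
df = k - 1 = 2
χ² = Σ(O - E)²/E
   = (66 - 94.5)²/94.5 + (69 - 44.1)²/44.1 + (12 - 8.4)²/8.4
   = 8.595 + 14.059 + 1.543
   = 24.20
p-value < 0.0001

Since p-value < α = 0.01, we reject H₀.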